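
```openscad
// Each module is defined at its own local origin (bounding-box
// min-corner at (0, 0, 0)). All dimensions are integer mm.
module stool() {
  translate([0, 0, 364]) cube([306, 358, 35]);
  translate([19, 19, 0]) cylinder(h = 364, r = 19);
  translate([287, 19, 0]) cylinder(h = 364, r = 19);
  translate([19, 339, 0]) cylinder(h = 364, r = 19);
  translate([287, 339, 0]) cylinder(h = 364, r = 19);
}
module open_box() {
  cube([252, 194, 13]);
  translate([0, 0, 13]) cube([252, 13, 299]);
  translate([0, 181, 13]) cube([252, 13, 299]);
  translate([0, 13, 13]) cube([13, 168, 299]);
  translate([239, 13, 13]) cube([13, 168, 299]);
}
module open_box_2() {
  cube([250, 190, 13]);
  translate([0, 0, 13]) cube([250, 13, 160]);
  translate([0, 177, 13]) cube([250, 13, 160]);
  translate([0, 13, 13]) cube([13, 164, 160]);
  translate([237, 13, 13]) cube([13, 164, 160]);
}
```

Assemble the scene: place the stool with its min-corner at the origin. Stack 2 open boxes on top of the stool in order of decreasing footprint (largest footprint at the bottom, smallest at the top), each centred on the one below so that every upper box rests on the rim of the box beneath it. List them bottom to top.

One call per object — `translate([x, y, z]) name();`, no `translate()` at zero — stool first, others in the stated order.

stool();
translate([27, 82, 399]) open_box();
translate([28, 84, 711]) open_box_2();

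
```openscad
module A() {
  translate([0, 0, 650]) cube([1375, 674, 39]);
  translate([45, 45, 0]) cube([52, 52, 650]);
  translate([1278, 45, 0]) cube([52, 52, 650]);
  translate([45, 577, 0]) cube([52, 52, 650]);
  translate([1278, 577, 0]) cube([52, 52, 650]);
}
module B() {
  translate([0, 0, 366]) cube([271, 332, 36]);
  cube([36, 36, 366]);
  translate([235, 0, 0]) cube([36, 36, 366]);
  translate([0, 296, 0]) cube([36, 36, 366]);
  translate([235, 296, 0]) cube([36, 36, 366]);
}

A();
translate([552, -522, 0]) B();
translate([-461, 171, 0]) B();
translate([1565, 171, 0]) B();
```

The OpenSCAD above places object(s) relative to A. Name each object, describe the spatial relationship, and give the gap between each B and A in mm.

Each stool's nearest face is 190 mm from the table's bounding box.

A is a table. B is a stool. Three stools sit around the table at the −y, −x, +x sides. The gap between each stool and the table is 190 mm.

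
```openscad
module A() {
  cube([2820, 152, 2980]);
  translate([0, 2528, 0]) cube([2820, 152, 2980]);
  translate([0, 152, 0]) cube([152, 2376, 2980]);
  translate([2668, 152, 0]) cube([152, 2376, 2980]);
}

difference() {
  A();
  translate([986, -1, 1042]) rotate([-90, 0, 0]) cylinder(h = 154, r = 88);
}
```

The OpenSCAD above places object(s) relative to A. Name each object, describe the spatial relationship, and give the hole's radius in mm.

A is a house frame. The house frame has a circular hole through its front wall. The hole's radius is 88 mm.

The subtracted cylinder has r = 88 mm.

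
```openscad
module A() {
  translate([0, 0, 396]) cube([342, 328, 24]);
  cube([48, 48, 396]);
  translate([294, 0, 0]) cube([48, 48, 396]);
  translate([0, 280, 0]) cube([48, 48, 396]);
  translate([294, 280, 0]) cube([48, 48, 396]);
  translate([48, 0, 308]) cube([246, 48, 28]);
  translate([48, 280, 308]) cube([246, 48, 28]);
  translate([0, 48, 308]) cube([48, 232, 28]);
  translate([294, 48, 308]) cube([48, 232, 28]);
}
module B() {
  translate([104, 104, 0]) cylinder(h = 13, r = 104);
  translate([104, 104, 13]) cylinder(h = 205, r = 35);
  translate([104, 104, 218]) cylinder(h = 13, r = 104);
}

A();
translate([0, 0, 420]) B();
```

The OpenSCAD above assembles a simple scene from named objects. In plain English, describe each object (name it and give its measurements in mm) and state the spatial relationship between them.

A is a simple wooden stool: a rectangular seat 342 mm (x) by 328 mm (y), 24 mm thick, top face at z = 420 mm, on four square legs, each 48×48 mm in cross-section. The legs rest on z = 0, each flush with a corner of the seat. Four stretchers, 48 mm wide and 28 mm tall, connect adjacent legs with their undersides at z = 308 mm, each running between the inner faces of the legs it joins and aligned with the legs' outer faces on the other axis.

B is a spool: two coaxial disc flanges of radius 104 mm and thickness 13 mm, joined by a core cylinder of radius 35 mm and height 205 mm. The lower flange rests on z = 0 and the three cylinders share a vertical axis.

The spool is on top of the stool.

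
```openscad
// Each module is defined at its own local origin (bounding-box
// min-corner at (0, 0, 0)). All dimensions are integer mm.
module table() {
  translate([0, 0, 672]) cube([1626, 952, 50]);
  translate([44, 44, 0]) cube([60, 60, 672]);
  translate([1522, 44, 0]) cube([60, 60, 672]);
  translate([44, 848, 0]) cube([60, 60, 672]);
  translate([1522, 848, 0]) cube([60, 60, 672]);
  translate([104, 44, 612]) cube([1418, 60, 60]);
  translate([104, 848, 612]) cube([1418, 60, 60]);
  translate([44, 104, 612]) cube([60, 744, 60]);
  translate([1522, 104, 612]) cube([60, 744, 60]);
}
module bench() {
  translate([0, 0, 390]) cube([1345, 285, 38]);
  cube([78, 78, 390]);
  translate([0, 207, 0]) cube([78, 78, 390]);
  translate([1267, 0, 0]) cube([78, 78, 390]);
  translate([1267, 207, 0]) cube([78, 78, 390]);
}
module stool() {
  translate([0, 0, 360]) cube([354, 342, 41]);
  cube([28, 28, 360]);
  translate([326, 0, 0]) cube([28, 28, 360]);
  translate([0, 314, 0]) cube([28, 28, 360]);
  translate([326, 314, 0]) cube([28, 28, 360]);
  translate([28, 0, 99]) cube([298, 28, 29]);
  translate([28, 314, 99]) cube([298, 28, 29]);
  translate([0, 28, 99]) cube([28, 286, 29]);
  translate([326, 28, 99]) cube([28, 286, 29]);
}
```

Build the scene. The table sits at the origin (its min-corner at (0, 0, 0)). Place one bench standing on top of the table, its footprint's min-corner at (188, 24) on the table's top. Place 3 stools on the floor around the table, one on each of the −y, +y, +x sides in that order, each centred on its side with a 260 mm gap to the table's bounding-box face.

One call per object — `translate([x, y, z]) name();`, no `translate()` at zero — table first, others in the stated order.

table();
translate([188, 24, 722]) bench();
translate([636, -602, 0]) stool();
translate([636, 1212, 0]) stool();
translate([1886, 305, 0]) stool();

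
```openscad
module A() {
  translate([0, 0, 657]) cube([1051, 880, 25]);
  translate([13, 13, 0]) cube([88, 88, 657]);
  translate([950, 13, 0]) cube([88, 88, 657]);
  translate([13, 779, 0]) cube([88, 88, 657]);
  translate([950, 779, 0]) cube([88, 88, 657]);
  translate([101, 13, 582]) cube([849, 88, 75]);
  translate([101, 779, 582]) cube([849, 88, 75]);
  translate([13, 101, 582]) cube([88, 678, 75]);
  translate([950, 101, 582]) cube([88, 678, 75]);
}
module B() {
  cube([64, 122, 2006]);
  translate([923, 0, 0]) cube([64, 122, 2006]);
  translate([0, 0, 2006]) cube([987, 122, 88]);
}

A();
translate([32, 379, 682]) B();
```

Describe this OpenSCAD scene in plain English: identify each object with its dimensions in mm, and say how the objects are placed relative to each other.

A is a table: top 1051 mm (x) × 880 mm (y), 25 mm thick, upper face at z = 682 mm, on four 88×88 mm square legs, each inset 13 mm from the nearest pair of top edges, running from z = 0 to the bottom of the top. Four apron rails, 88 mm thick and 75 mm tall, run between adjacent legs with their top edges flush with the underside of the top and their outer faces flush with the legs' outer faces.

B is a door frame. The clear opening is 859 mm wide and 2006 mm high. Two 64 mm wide jambs, 122 mm deep, stand either side of the opening from the floor to the top of the opening. A 88 mm thick head sits across the top of both jambs, spanning the full outside width of the frame.

The door frame is on top of the table, centred.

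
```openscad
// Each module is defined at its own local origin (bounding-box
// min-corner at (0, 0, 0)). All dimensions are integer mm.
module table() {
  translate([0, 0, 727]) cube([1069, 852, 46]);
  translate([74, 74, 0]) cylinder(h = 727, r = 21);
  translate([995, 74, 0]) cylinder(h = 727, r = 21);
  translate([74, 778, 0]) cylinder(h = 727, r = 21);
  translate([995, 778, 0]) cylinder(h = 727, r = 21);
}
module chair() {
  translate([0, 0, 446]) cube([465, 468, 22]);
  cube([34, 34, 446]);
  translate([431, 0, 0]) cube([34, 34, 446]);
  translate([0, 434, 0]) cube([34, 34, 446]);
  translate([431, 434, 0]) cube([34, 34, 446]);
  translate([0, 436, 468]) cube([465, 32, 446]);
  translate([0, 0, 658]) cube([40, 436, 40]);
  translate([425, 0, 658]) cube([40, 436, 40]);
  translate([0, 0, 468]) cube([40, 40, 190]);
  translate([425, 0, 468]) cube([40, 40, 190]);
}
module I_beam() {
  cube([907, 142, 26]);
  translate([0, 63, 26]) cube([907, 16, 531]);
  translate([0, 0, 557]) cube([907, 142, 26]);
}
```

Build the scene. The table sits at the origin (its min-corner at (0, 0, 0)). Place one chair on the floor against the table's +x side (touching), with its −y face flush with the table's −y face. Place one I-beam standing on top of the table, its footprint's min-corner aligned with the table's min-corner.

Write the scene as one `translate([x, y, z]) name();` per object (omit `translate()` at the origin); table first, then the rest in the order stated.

table();
translate([1069, 0, 0]) chair();
translate([0, 0, 773]) I_beam();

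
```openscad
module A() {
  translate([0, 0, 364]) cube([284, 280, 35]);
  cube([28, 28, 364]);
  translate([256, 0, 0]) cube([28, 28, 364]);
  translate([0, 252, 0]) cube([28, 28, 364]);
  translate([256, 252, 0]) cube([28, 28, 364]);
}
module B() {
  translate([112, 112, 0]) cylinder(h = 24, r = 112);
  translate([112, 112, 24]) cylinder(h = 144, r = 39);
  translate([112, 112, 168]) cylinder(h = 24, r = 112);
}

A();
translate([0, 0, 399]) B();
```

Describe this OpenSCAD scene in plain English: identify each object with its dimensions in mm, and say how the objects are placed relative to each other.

A is a simple wooden stool: a rectangular seat 284 mm (x) by 280 mm (y), 35 mm thick, top face at z = 399 mm, on four square legs, each 28×28 mm in cross-section. The legs rest on z = 0, each flush with a corner of the seat.

B is a spool: two coaxial disc flanges of radius 112 mm and thickness 24 mm, joined by a core cylinder of radius 39 mm and height 144 mm. The lower flange rests on z = 0 and the three cylinders share a vertical axis.

The spool is on top of the stool.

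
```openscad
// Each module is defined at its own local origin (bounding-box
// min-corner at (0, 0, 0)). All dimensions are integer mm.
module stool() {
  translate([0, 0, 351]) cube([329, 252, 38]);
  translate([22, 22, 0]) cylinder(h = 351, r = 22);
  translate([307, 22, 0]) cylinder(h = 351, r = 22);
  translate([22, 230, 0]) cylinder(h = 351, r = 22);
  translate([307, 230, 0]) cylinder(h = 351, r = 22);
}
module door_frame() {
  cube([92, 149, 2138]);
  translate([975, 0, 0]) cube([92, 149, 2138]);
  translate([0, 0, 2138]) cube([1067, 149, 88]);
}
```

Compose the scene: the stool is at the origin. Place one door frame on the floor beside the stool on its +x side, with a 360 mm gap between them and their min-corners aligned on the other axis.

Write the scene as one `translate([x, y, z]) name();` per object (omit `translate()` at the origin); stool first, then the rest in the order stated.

stool();
translate([689, 0, 0]) door_frame();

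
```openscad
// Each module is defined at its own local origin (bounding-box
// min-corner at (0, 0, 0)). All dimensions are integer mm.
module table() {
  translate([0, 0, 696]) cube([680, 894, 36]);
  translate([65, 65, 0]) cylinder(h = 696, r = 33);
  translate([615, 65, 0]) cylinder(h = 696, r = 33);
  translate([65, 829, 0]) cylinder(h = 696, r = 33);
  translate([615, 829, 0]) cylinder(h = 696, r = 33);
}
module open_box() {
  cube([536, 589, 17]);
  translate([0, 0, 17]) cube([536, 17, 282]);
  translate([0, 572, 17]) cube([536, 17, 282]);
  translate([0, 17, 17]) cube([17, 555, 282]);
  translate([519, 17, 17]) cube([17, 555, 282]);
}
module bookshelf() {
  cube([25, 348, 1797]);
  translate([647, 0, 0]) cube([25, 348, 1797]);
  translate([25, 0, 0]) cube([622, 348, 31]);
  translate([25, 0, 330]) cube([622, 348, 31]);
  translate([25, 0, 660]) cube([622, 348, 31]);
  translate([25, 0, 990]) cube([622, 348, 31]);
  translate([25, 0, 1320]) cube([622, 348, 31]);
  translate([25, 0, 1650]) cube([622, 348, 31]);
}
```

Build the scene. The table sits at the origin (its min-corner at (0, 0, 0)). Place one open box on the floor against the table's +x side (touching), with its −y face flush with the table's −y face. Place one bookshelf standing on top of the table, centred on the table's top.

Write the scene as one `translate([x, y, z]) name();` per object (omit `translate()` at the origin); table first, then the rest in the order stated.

table();
translate([680, 0, 0]) open_box();
translate([4, 273, 732]) bookshelf();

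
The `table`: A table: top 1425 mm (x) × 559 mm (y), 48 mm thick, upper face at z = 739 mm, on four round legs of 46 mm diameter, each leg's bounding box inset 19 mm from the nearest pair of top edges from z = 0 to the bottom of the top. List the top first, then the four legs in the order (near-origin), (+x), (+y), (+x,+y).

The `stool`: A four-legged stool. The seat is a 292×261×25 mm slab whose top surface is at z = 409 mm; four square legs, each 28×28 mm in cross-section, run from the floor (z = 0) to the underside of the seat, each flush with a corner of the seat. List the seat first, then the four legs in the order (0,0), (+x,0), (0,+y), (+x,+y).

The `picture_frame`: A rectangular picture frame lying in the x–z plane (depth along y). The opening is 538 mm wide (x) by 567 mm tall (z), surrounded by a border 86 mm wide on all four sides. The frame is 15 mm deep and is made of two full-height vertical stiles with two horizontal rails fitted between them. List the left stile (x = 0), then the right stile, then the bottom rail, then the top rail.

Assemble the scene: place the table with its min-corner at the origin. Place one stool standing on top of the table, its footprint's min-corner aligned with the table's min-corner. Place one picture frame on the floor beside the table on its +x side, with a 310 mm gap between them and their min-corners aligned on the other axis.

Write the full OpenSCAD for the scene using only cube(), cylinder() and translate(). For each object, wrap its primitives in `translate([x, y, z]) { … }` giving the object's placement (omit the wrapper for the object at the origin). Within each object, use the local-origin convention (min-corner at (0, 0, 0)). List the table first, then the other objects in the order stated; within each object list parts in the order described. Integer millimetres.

translate([0, 0, 691]) cube([1425, 559, 48]);
translate([42, 42, 0]) cylinder(h = 691, r = 23);
translate([1383, 42, 0]) cylinder(h = 691, r = 23);
translate([42, 517, 0]) cylinder(h = 691, r = 23);
translate([1383, 517, 0]) cylinder(h = 691, r = 23);
translate([0, 0, 739]) {
  translate([0, 0, 384]) cube([292, 261, 25]);
  cube([28, 28, 384]);
  translate([264, 0, 0]) cube([28, 28, 384]);
  translate([0, 233, 0]) cube([28, 28, 384]);
  translate([264, 233, 0]) cube([28, 28, 384]);
}
translate([1735, 0, 0]) {
  cube([86, 15, 739]);
  translate([624, 0, 0]) cube([86, 15, 739]);
  translate([86, 0, 0]) cube([538, 15, 86]);
  translate([86, 0, 653]) cube([538, 15, 86]);
}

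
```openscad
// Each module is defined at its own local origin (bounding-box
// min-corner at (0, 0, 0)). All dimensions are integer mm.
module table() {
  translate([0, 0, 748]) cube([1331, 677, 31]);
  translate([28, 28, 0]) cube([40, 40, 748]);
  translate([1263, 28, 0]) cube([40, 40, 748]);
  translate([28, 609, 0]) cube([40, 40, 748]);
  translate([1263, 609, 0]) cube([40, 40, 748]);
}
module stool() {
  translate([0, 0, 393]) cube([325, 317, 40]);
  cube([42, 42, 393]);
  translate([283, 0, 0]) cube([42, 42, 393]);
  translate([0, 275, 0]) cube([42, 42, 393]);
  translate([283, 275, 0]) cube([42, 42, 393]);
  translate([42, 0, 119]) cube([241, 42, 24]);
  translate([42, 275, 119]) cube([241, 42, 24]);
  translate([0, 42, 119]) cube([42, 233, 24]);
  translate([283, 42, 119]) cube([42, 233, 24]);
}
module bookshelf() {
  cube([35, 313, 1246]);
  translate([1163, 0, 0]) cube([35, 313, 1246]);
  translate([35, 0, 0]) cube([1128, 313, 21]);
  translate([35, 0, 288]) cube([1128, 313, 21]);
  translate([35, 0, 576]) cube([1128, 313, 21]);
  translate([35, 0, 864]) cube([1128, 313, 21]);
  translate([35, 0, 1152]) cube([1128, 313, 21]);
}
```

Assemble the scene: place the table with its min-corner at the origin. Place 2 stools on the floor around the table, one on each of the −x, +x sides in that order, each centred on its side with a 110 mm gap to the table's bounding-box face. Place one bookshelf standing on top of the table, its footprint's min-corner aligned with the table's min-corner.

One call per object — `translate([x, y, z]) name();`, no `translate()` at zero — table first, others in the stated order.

table();
translate([-435, 180, 0]) stool();
translate([1441, 180, 0]) stool();
translate([0, 0, 779]) bookshelf();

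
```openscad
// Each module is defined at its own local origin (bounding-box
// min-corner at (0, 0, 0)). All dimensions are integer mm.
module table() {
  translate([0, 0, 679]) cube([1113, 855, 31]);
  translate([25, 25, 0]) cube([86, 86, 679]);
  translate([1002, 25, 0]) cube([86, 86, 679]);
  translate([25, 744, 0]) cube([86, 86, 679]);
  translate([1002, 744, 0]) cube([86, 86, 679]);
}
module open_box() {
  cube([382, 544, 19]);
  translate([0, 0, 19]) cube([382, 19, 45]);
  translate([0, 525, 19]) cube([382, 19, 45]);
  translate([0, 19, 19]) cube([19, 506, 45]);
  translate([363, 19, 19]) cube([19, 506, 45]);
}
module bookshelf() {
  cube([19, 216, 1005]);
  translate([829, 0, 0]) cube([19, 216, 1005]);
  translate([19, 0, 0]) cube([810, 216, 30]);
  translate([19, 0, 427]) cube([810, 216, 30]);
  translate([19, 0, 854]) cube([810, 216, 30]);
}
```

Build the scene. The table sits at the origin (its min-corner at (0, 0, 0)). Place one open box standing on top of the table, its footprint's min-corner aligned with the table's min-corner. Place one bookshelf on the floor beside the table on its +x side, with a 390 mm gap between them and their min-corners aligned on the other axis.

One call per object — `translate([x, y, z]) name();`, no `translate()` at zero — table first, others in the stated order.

table();
translate([0, 0, 710]) open_box();
translate([1503, 0, 0]) bookshelf();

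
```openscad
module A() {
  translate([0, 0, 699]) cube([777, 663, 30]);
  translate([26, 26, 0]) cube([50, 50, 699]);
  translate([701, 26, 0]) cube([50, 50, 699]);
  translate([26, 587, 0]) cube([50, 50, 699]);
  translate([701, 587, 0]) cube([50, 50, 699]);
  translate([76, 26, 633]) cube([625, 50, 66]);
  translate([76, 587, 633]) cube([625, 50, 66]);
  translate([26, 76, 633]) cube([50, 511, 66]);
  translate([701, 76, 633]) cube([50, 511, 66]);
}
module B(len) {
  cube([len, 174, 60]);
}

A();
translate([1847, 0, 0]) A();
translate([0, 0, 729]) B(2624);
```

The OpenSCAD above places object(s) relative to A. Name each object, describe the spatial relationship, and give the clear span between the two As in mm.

A is a table. B is a beam. A beam spans the tops of two tables. The clear span between the two tables is 1070 mm.

Second table starts at x = 1847; first ends at x = 777; clear span = 1847 − 777 = 1070 mm.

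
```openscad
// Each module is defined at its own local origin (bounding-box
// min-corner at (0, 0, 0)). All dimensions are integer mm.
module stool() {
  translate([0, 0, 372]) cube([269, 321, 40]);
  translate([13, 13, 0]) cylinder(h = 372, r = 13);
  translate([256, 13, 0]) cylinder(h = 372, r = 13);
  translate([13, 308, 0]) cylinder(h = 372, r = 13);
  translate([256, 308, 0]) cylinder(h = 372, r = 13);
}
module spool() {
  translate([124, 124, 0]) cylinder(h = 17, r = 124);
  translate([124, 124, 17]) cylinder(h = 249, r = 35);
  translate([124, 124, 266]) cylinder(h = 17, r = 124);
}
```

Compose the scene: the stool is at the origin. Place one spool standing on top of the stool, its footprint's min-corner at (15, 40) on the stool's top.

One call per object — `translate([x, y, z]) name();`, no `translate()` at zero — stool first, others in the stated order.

stool();
translate([15, 40, 412]) spool();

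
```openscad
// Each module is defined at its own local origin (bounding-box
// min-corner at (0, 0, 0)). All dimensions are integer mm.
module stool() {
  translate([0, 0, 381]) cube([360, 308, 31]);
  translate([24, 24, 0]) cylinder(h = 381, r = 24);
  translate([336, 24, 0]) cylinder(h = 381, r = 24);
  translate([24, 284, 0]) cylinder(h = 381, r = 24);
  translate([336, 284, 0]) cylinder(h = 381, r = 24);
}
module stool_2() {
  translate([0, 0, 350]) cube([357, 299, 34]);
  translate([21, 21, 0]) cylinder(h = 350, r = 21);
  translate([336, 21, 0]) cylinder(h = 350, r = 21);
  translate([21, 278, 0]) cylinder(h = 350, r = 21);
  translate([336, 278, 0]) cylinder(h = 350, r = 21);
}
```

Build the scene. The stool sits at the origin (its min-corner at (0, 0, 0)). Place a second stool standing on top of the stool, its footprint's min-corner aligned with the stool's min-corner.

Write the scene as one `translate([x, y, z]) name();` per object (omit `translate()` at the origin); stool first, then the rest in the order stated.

stool();
translate([0, 0, 412]) stool_2();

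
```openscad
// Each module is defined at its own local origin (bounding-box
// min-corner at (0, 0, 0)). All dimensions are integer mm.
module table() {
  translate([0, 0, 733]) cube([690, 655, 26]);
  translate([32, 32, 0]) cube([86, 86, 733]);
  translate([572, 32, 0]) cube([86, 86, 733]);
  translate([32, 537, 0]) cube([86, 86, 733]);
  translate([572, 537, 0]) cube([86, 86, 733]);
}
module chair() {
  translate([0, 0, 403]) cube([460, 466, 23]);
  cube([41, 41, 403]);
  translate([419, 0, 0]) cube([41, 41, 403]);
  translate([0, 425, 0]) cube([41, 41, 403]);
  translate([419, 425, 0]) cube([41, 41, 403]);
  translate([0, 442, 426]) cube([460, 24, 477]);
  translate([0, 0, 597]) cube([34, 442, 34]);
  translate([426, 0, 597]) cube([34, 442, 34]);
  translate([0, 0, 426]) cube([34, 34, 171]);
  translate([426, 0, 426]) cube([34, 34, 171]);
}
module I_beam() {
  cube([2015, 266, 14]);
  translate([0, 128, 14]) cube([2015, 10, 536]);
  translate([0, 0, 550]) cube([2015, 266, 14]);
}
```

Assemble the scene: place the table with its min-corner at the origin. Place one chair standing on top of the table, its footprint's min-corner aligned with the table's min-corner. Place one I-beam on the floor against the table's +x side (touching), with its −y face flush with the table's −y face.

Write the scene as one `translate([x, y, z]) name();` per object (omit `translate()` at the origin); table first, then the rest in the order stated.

table();
translate([0, 0, 759]) chair();
translate([690, 0, 0]) I_beam();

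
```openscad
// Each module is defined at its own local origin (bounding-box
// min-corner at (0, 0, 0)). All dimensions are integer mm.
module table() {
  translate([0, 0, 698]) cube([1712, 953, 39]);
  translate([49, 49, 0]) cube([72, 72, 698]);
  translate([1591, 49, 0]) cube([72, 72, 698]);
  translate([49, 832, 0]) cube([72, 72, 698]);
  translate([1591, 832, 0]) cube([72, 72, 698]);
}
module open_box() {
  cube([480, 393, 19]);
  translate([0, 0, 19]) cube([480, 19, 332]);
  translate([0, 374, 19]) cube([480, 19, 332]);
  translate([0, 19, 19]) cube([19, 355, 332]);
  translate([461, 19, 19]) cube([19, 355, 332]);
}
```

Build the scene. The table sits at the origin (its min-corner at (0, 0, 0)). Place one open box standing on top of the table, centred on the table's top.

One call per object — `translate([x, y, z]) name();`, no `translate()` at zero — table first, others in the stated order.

table();
translate([616, 280, 737]) open_box();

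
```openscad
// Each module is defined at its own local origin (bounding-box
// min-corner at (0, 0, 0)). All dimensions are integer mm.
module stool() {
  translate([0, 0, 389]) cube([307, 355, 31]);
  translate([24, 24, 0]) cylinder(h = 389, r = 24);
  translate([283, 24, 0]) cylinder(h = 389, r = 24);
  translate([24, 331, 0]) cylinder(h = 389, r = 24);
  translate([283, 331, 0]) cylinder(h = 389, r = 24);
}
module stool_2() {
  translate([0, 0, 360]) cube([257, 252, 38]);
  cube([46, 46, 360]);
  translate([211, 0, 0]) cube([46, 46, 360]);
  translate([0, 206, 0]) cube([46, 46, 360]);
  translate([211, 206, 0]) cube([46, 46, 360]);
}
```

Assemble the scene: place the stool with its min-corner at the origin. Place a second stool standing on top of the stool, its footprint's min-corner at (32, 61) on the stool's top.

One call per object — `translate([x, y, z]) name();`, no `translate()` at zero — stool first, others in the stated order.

stool();
translate([32, 61, 420]) stool_2();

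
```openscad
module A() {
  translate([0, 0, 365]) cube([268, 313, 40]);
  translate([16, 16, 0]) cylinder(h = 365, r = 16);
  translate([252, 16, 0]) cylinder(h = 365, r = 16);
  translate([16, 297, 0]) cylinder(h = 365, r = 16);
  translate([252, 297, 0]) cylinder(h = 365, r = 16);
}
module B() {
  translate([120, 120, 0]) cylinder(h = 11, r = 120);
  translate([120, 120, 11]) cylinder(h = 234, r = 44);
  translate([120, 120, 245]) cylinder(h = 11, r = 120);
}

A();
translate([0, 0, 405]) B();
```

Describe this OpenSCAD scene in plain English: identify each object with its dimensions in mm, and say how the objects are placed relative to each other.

A is a simple wooden stool: a rectangular seat 268 mm (x) by 313 mm (y), 40 mm thick, top face at z = 405 mm, on four round legs, each 32 mm in diameter. The legs rest on z = 0, each leg's axis is inset half a diameter from the nearest pair of seat edges (so the leg's bounding box is flush with the corner).

B is a spool: two coaxial disc flanges of radius 120 mm and thickness 11 mm, joined by a core cylinder of radius 44 mm and height 234 mm. The lower flange rests on z = 0 and the three cylinders share a vertical axis.

The spool is on top of the stool.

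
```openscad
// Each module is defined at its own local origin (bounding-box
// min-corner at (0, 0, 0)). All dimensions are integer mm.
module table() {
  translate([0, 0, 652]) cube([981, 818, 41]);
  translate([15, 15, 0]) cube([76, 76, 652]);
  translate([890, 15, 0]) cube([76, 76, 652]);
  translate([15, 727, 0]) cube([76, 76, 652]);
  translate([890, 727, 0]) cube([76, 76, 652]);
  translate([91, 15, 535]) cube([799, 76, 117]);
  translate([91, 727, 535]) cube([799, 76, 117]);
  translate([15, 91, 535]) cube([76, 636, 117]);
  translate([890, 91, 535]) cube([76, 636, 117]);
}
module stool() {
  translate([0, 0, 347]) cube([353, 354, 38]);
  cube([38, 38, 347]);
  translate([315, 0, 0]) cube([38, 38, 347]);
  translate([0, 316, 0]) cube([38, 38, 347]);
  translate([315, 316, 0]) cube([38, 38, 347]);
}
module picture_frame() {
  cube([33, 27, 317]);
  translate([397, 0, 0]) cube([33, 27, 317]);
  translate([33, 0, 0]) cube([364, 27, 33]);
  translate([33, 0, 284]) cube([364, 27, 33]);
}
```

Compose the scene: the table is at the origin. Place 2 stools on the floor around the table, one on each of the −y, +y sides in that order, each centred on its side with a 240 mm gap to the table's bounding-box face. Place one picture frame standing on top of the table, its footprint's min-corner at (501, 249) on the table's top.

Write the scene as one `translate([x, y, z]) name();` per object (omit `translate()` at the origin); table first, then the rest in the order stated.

table();
translate([314, -594, 0]) stool();
translate([314, 1058, 0]) stool();
translate([501, 249, 693]) picture_frame();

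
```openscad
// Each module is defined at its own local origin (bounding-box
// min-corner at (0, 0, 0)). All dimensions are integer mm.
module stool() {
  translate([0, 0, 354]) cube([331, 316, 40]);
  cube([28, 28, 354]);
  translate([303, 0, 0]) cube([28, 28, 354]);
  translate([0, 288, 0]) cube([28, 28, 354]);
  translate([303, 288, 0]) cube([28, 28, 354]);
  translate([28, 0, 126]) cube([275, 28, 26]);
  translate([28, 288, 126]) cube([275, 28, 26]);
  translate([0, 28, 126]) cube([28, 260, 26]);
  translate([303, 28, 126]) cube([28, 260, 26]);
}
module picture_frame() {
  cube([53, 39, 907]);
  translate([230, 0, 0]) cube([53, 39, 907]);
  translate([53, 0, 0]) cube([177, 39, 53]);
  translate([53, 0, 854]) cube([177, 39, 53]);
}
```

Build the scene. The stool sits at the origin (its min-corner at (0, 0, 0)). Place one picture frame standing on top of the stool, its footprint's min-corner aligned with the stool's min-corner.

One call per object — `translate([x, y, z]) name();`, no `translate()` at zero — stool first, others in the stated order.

stool();
translate([0, 0, 394]) picture_frame();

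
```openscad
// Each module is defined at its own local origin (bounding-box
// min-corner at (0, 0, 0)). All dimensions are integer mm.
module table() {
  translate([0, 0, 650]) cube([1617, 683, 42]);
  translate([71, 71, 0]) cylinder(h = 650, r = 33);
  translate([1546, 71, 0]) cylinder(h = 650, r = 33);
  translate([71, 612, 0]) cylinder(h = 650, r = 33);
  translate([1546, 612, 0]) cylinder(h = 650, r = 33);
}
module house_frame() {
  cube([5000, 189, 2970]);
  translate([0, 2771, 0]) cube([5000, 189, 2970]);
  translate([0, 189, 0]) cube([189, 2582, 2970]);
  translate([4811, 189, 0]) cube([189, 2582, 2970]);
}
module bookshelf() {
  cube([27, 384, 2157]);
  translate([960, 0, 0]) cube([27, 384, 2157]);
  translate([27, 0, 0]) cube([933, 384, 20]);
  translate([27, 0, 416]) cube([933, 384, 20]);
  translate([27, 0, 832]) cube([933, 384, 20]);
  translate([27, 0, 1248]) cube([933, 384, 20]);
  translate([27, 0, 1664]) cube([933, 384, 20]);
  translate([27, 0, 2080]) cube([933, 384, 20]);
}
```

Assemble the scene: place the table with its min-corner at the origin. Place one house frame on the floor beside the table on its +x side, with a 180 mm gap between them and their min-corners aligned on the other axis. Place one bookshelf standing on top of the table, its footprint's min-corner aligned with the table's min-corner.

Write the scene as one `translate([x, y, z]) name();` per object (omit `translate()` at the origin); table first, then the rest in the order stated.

table();
translate([1797, 0, 0]) house_frame();
translate([0, 0, 692]) bookshelf();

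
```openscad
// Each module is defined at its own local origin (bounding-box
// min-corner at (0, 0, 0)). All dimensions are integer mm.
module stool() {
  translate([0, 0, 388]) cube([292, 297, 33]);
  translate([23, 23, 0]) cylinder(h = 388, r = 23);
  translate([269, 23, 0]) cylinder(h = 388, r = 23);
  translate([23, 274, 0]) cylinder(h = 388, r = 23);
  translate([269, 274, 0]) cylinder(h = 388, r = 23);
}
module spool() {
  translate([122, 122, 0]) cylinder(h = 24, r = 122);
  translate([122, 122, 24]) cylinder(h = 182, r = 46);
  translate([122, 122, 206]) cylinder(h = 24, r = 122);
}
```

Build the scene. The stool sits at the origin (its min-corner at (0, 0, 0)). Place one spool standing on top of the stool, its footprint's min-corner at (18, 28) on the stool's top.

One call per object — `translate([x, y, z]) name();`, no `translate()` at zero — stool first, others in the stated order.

stool();
translate([18, 28, 421]) spool();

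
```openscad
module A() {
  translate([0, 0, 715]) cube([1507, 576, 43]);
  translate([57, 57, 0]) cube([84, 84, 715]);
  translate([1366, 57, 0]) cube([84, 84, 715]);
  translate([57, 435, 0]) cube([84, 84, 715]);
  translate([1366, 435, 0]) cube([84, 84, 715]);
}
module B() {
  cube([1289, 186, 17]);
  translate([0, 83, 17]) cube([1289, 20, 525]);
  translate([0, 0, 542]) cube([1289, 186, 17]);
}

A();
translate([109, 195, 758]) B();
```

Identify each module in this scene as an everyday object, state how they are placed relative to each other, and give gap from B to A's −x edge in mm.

The I-beam's min-x is at 109; the table's min-x is 0; gap = 109 mm.

A is a table. B is an I-beam. The I-beam is on top of the table, centred. The gap from the I-beam to the table's −x edge is 109 mm.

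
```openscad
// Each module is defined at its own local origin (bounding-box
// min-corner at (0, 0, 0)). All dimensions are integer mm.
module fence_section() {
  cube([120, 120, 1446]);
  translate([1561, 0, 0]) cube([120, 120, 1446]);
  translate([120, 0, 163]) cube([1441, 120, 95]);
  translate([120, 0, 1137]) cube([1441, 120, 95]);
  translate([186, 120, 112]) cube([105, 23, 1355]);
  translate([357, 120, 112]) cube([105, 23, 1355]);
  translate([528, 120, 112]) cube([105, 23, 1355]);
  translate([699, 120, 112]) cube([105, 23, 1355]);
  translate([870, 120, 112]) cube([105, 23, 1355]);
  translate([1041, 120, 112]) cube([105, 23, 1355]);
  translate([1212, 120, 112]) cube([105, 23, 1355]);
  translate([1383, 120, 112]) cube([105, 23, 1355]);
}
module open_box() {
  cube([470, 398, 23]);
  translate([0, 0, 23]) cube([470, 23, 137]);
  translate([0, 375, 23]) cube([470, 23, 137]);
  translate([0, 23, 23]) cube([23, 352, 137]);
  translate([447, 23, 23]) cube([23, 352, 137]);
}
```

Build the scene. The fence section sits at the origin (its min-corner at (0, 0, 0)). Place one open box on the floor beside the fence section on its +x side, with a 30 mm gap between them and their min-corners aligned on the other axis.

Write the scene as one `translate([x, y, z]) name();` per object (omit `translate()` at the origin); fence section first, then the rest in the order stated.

fence_section();
translate([1711, 0, 0]) open_box();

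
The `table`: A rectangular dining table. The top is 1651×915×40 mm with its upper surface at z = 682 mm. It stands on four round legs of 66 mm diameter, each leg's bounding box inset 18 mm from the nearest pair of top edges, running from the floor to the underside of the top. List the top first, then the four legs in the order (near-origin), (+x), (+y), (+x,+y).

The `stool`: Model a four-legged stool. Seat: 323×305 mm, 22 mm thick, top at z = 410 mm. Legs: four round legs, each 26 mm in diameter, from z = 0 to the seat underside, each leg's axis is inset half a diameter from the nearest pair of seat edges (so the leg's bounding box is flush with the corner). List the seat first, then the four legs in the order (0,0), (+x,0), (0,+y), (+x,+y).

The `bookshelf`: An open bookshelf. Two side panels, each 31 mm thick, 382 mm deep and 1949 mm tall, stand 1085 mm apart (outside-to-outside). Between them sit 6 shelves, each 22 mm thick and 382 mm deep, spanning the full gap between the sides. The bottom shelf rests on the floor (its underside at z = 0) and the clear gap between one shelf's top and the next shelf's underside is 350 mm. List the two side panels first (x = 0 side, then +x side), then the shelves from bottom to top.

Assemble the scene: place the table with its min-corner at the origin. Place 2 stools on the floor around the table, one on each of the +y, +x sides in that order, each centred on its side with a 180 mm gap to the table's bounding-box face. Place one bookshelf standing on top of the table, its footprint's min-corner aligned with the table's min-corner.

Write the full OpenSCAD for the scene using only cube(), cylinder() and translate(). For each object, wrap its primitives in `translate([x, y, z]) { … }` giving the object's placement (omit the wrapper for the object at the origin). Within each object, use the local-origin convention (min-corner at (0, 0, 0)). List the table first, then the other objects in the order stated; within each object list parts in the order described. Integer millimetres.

translate([0, 0, 642]) cube([1651, 915, 40]);
translate([51, 51, 0]) cylinder(h = 642, r = 33);
translate([1600, 51, 0]) cylinder(h = 642, r = 33);
translate([51, 864, 0]) cylinder(h = 642, r = 33);
translate([1600, 864, 0]) cylinder(h = 642, r = 33);
translate([664, 1095, 0]) {
  translate([0, 0, 388]) cube([323, 305, 22]);
  translate([13, 13, 0]) cylinder(h = 388, r = 13);
  translate([310, 13, 0]) cylinder(h = 388, r = 13);
  translate([13, 292, 0]) cylinder(h = 388, r = 13);
  translate([310, 292, 0]) cylinder(h = 388, r = 13);
}
translate([1831, 305, 0]) {
  translate([0, 0, 388]) cube([323, 305, 22]);
  translate([13, 13, 0]) cylinder(h = 388, r = 13);
  translate([310, 13, 0]) cylinder(h = 388, r = 13);
  translate([13, 292, 0]) cylinder(h = 388, r = 13);
  translate([310, 292, 0]) cylinder(h = 388, r = 13);
}
translate([0, 0, 682]) {
  cube([31, 382, 1949]);
  translate([1054, 0, 0]) cube([31, 382, 1949]);
  translate([31, 0, 0]) cube([1023, 382, 22]);
  translate([31, 0, 372]) cube([1023, 382, 22]);
  translate([31, 0, 744]) cube([1023, 382, 22]);
  translate([31, 0, 1116]) cube([1023, 382, 22]);
  translate([31, 0, 1488]) cube([1023, 382, 22]);
  translate([31, 0, 1860]) cube([1023, 382, 22]);
}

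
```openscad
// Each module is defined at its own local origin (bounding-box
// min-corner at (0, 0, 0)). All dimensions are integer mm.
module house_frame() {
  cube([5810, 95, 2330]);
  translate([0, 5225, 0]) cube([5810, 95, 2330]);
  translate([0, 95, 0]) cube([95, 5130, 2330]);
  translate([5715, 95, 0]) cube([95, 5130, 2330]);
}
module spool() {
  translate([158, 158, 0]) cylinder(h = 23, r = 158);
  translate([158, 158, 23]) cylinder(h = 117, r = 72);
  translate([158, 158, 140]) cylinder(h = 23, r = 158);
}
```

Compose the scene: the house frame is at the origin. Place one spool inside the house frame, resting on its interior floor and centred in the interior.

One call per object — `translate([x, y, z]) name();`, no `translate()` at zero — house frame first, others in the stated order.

house_frame();
translate([2747, 2502, 0]) spool();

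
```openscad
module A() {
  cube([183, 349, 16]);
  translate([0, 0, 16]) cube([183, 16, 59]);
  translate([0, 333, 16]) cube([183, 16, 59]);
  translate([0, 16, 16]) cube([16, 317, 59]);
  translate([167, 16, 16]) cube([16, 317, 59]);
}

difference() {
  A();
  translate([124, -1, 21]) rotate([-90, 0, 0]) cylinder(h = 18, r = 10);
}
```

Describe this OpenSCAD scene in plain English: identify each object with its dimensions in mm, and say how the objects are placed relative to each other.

A is an open storage box with external size 183×349×75 mm and wall thickness 16 mm (the base is also 16 mm thick). The base covers the whole footprint; the four walls stand on the base, with the y-facing walls full-width and the x-facing walls fitting between their inner faces.

The open box has a circular hole of radius 10 mm through its front wall, centred at (x = 124, z = 21).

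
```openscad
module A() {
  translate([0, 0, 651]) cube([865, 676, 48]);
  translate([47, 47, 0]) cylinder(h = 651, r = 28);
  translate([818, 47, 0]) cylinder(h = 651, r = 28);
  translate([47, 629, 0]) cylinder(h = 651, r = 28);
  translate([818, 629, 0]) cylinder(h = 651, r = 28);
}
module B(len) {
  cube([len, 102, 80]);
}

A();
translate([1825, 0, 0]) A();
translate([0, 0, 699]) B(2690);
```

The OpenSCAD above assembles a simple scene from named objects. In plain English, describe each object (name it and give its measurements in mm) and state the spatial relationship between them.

A is a table with a 865×676 mm rectangular top, 48 mm thick, top surface at z = 699 mm, supported by four round legs of 56 mm diameter, each leg's bounding box inset 19 mm from the nearest pair of top edges, running from the floor.

B is a rectangular beam 2690 mm long (x), 102 mm deep (y), 80 mm thick (z).

The beam spans the tops of two tables placed 960 mm apart, resting at z = 699 mm.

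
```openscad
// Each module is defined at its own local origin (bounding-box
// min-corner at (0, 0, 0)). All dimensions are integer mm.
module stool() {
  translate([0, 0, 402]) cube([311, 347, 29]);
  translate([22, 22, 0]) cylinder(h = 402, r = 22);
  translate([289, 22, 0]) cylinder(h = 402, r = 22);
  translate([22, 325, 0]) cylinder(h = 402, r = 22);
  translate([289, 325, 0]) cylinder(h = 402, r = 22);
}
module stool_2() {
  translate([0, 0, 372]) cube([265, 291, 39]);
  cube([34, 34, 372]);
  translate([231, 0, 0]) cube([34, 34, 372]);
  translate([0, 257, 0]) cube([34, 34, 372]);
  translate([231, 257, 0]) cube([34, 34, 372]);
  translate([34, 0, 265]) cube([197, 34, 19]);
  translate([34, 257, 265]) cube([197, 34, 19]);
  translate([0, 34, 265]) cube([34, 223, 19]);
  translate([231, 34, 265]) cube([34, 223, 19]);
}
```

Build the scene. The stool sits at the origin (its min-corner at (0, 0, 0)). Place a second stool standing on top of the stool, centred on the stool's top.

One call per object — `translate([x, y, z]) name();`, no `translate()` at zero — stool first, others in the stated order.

stool();
translate([23, 28, 431]) stool_2();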